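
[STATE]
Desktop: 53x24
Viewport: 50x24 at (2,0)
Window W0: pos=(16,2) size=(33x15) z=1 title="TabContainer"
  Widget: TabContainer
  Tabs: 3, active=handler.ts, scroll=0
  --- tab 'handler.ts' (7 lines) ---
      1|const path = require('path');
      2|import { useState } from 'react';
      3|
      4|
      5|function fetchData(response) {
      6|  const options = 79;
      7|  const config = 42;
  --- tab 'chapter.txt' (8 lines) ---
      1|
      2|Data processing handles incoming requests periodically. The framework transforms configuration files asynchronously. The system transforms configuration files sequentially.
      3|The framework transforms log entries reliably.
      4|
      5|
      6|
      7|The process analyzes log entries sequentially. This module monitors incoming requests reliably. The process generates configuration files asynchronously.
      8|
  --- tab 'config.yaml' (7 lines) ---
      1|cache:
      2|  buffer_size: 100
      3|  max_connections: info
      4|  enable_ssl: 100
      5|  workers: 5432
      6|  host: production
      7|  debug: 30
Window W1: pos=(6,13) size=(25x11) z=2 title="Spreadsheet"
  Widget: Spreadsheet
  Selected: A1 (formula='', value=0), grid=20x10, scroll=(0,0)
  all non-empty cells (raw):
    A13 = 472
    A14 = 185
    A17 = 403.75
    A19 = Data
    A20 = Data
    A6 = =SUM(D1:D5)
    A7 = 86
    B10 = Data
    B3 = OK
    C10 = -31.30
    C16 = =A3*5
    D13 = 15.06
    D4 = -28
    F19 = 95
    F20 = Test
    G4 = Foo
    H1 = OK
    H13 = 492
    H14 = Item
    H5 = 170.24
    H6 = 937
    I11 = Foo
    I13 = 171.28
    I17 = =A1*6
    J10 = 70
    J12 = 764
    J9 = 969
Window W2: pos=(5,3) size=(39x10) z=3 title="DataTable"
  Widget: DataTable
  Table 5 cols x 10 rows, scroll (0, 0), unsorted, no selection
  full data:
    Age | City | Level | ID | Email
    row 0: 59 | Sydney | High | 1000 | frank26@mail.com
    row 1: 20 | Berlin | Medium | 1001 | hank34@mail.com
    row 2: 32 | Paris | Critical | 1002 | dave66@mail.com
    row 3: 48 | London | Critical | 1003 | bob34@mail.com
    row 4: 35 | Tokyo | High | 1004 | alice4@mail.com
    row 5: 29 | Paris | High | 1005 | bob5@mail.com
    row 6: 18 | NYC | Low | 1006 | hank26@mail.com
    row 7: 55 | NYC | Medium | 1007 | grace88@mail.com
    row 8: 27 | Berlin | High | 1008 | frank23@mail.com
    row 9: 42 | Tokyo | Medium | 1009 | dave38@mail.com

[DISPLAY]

                                                  
                                                  
              ┏━━━━━━━━━━━━━━━━━━━━━━━━━━━━━━━┓   
   ┏━━━━━━━━━━━━━━━━━━━━━━━━━━━━━━━━━━━━━┓    ┃   
   ┃ DataTable                           ┃────┨   
   ┠─────────────────────────────────────┨ con┃   
   ┃Age│City  │Level   │ID  │Email       ┃────┃   
   ┃───┼──────┼────────┼────┼────────────┃);  ┃   
   ┃59 │Sydney│High    │1000│frank26@mail┃eact┃   
   ┃20 │Berlin│Medium  │1001│hank34@mail.┃    ┃   
   ┃32 │Paris │Critical│1002│dave66@mail.┃    ┃   
   ┃48 │London│Critical│1003│bob34@mail.c┃) { ┃   
   ┗━━━━━━━━━━━━━━━━━━━━━━━━━━━━━━━━━━━━━┛    ┃   
    ┏━━━━━━━━━━━━━━━━━━━━━━━┓ = 42;           ┃   
    ┃ Spreadsheet           ┃                 ┃   
    ┠───────────────────────┨                 ┃   
    ┃A1:                    ┃━━━━━━━━━━━━━━━━━┛   
    ┃       A       B       ┃                     
    ┃-----------------------┃                     
    ┃  1      [0]       0   ┃                     
    ┃  2        0       0   ┃                     
    ┃  3        0OK         ┃                     
    ┃  4        0       0   ┃                     
    ┗━━━━━━━━━━━━━━━━━━━━━━━┛                     


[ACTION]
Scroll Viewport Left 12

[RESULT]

                                                  
                                                  
                ┏━━━━━━━━━━━━━━━━━━━━━━━━━━━━━━━┓ 
     ┏━━━━━━━━━━━━━━━━━━━━━━━━━━━━━━━━━━━━━┓    ┃ 
     ┃ DataTable                           ┃────┨ 
     ┠─────────────────────────────────────┨ con┃ 
     ┃Age│City  │Level   │ID  │Email       ┃────┃ 
     ┃───┼──────┼────────┼────┼────────────┃);  ┃ 
     ┃59 │Sydney│High    │1000│frank26@mail┃eact┃ 
     ┃20 │Berlin│Medium  │1001│hank34@mail.┃    ┃ 
     ┃32 │Paris │Critical│1002│dave66@mail.┃    ┃ 
     ┃48 │London│Critical│1003│bob34@mail.c┃) { ┃ 
     ┗━━━━━━━━━━━━━━━━━━━━━━━━━━━━━━━━━━━━━┛    ┃ 
      ┏━━━━━━━━━━━━━━━━━━━━━━━┓ = 42;           ┃ 
      ┃ Spreadsheet           ┃                 ┃ 
      ┠───────────────────────┨                 ┃ 
      ┃A1:                    ┃━━━━━━━━━━━━━━━━━┛ 
      ┃       A       B       ┃                   
      ┃-----------------------┃                   
      ┃  1      [0]       0   ┃                   
      ┃  2        0       0   ┃                   
      ┃  3        0OK         ┃                   
      ┃  4        0       0   ┃                   
      ┗━━━━━━━━━━━━━━━━━━━━━━━┛                   


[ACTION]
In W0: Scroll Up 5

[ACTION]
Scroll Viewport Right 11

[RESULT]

                                                  
                                                  
             ┏━━━━━━━━━━━━━━━━━━━━━━━━━━━━━━━┓    
  ┏━━━━━━━━━━━━━━━━━━━━━━━━━━━━━━━━━━━━━┓    ┃    
  ┃ DataTable                           ┃────┨    
  ┠─────────────────────────────────────┨ con┃    
  ┃Age│City  │Level   │ID  │Email       ┃────┃    
  ┃───┼──────┼────────┼────┼────────────┃);  ┃    
  ┃59 │Sydney│High    │1000│frank26@mail┃eact┃    
  ┃20 │Berlin│Medium  │1001│hank34@mail.┃    ┃    
  ┃32 │Paris │Critical│1002│dave66@mail.┃    ┃    
  ┃48 │London│Critical│1003│bob34@mail.c┃) { ┃    
  ┗━━━━━━━━━━━━━━━━━━━━━━━━━━━━━━━━━━━━━┛    ┃    
   ┏━━━━━━━━━━━━━━━━━━━━━━━┓ = 42;           ┃    
   ┃ Spreadsheet           ┃                 ┃    
   ┠───────────────────────┨                 ┃    
   ┃A1:                    ┃━━━━━━━━━━━━━━━━━┛    
   ┃       A       B       ┃                      
   ┃-----------------------┃                      
   ┃  1      [0]       0   ┃                      
   ┃  2        0       0   ┃                      
   ┃  3        0OK         ┃                      
   ┃  4        0       0   ┃                      
   ┗━━━━━━━━━━━━━━━━━━━━━━━┛                      


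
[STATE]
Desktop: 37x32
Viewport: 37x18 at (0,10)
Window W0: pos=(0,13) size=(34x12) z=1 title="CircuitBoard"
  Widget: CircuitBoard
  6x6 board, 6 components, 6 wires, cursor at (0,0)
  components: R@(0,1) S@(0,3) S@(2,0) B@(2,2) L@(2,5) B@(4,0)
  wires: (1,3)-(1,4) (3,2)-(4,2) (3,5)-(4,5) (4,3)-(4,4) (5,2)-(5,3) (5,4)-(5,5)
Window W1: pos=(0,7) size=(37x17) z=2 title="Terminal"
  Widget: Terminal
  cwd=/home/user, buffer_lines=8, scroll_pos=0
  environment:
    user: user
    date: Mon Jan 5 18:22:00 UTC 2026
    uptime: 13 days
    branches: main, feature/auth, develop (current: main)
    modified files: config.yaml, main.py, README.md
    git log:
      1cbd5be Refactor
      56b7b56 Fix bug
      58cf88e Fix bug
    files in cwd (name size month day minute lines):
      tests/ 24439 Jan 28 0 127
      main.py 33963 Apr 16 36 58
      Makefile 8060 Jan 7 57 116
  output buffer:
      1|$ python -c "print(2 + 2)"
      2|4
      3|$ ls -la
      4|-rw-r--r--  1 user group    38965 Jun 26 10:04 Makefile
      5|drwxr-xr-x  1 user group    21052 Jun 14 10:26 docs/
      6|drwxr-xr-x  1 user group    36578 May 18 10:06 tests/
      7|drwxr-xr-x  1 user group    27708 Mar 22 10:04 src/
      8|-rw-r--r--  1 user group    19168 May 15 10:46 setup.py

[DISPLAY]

┃$ python -c "print(2 + 2)"         ┃
┃4                                  ┃
┃$ ls -la                           ┃
┃-rw-r--r--  1 user group    38965 J┃
┃drwxr-xr-x  1 user group    21052 J┃
┃drwxr-xr-x  1 user group    36578 M┃
┃drwxr-xr-x  1 user group    27708 M┃
┃-rw-r--r--  1 user group    19168 M┃
┃$ █                                ┃
┃                                   ┃
┃                                   ┃
┃                                   ┃
┃                                   ┃
┗━━━━━━━━━━━━━━━━━━━━━━━━━━━━━━━━━━━┛
┗━━━━━━━━━━━━━━━━━━━━━━━━━━━━━━━━┛   
                                     
                                     
                                     


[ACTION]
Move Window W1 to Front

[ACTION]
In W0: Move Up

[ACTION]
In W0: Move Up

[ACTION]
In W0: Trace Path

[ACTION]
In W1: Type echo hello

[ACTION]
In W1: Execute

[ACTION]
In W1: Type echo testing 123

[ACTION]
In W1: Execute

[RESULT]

┃$ python -c "print(2 + 2)"         ┃
┃4                                  ┃
┃$ ls -la                           ┃
┃-rw-r--r--  1 user group    38965 J┃
┃drwxr-xr-x  1 user group    21052 J┃
┃drwxr-xr-x  1 user group    36578 M┃
┃drwxr-xr-x  1 user group    27708 M┃
┃-rw-r--r--  1 user group    19168 M┃
┃$ echo hello                       ┃
┃hello                              ┃
┃$ echo testing 123                 ┃
┃testing 123                        ┃
┃$ █                                ┃
┗━━━━━━━━━━━━━━━━━━━━━━━━━━━━━━━━━━━┛
┗━━━━━━━━━━━━━━━━━━━━━━━━━━━━━━━━┛   
                                     
                                     
                                     


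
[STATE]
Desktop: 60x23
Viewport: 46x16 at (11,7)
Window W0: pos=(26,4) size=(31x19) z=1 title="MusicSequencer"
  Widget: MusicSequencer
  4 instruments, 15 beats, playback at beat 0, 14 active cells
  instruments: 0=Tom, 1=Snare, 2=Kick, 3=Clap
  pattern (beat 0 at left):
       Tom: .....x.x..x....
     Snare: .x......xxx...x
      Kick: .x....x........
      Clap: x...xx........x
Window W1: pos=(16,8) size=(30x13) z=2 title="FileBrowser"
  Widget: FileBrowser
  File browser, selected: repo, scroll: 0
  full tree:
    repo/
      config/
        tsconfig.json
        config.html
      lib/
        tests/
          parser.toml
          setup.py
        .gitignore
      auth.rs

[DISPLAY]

               ┃      ▼12345678901234        ┃
     ┏━━━━━━━━━━━━━━━━━━━━━━━━━━━━┓··        ┃
     ┃ FileBrowser                ┃·█        ┃
     ┠────────────────────────────┨··        ┃
     ┃> [-] repo/                 ┃·█        ┃
     ┃    [+] config/             ┃          ┃
     ┃    [+] lib/                ┃          ┃
     ┃    auth.rs                 ┃          ┃
     ┃                            ┃          ┃
     ┃                            ┃          ┃
     ┃                            ┃          ┃
     ┃                            ┃          ┃
     ┃                            ┃          ┃
     ┗━━━━━━━━━━━━━━━━━━━━━━━━━━━━┛          ┃
               ┃                             ┃
               ┗━━━━━━━━━━━━━━━━━━━━━━━━━━━━━┛


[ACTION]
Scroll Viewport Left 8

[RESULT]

                       ┃      ▼12345678901234 
             ┏━━━━━━━━━━━━━━━━━━━━━━━━━━━━┓·· 
             ┃ FileBrowser                ┃·█ 
             ┠────────────────────────────┨·· 
             ┃> [-] repo/                 ┃·█ 
             ┃    [+] config/             ┃   
             ┃    [+] lib/                ┃   
             ┃    auth.rs                 ┃   
             ┃                            ┃   
             ┃                            ┃   
             ┃                            ┃   
             ┃                            ┃   
             ┃                            ┃   
             ┗━━━━━━━━━━━━━━━━━━━━━━━━━━━━┛   
                       ┃                      
                       ┗━━━━━━━━━━━━━━━━━━━━━━


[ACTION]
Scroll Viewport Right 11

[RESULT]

            ┃      ▼12345678901234        ┃   
  ┏━━━━━━━━━━━━━━━━━━━━━━━━━━━━┓··        ┃   
  ┃ FileBrowser                ┃·█        ┃   
  ┠────────────────────────────┨··        ┃   
  ┃> [-] repo/                 ┃·█        ┃   
  ┃    [+] config/             ┃          ┃   
  ┃    [+] lib/                ┃          ┃   
  ┃    auth.rs                 ┃          ┃   
  ┃                            ┃          ┃   
  ┃                            ┃          ┃   
  ┃                            ┃          ┃   
  ┃                            ┃          ┃   
  ┃                            ┃          ┃   
  ┗━━━━━━━━━━━━━━━━━━━━━━━━━━━━┛          ┃   
            ┃                             ┃   
            ┗━━━━━━━━━━━━━━━━━━━━━━━━━━━━━┛   


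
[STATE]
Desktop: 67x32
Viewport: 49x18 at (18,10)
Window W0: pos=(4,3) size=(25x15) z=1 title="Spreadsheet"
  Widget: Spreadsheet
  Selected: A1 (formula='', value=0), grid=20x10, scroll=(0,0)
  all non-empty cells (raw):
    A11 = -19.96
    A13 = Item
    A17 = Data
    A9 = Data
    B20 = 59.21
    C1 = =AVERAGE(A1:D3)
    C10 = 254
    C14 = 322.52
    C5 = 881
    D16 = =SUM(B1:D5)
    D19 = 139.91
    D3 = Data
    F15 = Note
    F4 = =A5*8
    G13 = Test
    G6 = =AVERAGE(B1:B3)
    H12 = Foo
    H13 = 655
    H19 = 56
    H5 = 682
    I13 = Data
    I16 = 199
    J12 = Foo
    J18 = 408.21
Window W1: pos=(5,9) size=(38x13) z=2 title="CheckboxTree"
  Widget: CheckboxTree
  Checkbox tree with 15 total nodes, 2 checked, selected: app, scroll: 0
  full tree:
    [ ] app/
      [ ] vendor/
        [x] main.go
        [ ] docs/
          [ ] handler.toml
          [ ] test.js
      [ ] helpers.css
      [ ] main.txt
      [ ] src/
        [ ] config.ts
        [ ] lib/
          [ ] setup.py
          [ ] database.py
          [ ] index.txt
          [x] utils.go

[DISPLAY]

e                       ┃                        
────────────────────────┨                        
                        ┃                        
r/                      ┃                        
n.go                    ┃                        
s/                      ┃                        
andler.toml             ┃                        
est.js                  ┃                        
rs.css                  ┃                        
txt                     ┃                        
                        ┃                        
━━━━━━━━━━━━━━━━━━━━━━━━┛                        
                                                 
                                                 
                                                 
                                                 
                                                 
                                                 


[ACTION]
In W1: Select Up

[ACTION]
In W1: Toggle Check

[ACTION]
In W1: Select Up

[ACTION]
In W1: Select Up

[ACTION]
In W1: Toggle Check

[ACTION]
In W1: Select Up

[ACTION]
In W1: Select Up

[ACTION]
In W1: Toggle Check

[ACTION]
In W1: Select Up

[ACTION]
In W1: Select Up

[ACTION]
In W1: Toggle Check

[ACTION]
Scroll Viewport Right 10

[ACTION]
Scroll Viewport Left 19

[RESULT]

    ┃┃ CheckboxTree                       ┃      
    ┃┠────────────────────────────────────┨      
    ┃┃>[ ] app/                           ┃      
    ┃┃   [ ] vendor/                      ┃      
    ┃┃     [ ] main.go                    ┃      
    ┃┃     [ ] docs/                      ┃      
    ┃┃       [ ] handler.toml             ┃      
    ┗┃       [ ] test.js                  ┃      
     ┃   [ ] helpers.css                  ┃      
     ┃   [ ] main.txt                     ┃      
     ┃   [ ] src/                         ┃      
     ┗━━━━━━━━━━━━━━━━━━━━━━━━━━━━━━━━━━━━┛      
                                                 
                                                 
                                                 
                                                 
                                                 
                                                 


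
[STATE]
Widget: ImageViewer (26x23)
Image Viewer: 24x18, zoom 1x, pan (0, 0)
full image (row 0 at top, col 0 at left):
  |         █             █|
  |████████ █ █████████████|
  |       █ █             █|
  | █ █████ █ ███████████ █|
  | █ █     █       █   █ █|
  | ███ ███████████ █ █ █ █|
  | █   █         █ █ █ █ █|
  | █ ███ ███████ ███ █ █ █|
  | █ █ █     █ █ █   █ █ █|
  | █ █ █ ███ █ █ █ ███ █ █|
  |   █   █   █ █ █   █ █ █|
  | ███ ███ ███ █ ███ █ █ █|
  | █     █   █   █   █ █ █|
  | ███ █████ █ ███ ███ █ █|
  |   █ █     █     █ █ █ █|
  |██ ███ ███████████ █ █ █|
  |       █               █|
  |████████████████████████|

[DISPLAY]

         █             █  
████████ █ █████████████  
       █ █             █  
 █ █████ █ ███████████ █  
 █ █     █       █   █ █  
 ███ ███████████ █ █ █ █  
 █   █         █ █ █ █ █  
 █ ███ ███████ ███ █ █ █  
 █ █ █     █ █ █   █ █ █  
 █ █ █ ███ █ █ █ ███ █ █  
   █   █   █ █ █   █ █ █  
 ███ ███ ███ █ ███ █ █ █  
 █     █   █   █   █ █ █  
 ███ █████ █ ███ ███ █ █  
   █ █     █     █ █ █ █  
██ ███ ███████████ █ █ █  
       █               █  
████████████████████████  
                          
                          
                          
                          
                          


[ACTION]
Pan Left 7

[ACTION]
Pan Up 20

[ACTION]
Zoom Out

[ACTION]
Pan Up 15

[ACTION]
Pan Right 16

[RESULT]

       █                  
████████                  
       █                  
██████ █                  
 █   █ █                  
 █ █ █ █                  
 █ █ █ █                  
██ █ █ █                  
   █ █ █                  
 ███ █ █                  
   █ █ █                  
██ █ █ █                  
   █ █ █                  
 ███ █ █                  
 █ █ █ █                  
██ █ █ █                  
       █                  
████████                  
                          
                          
                          
                          
                          


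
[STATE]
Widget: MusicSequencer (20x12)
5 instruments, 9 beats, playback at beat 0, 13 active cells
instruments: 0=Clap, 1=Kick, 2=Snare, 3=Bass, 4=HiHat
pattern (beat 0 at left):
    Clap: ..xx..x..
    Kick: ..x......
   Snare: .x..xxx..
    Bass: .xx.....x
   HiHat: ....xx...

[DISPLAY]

      ▼12345678     
  Clap··██··█··     
  Kick··█······     
 Snare·█··███··     
  Bass·██·····█     
 HiHat····██···     
                    
                    
                    
                    
                    
                    


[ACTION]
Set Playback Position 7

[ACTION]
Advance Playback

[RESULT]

      01234567▼     
  Clap··██··█··     
  Kick··█······     
 Snare·█··███··     
  Bass·██·····█     
 HiHat····██···     
                    
                    
                    
                    
                    
                    


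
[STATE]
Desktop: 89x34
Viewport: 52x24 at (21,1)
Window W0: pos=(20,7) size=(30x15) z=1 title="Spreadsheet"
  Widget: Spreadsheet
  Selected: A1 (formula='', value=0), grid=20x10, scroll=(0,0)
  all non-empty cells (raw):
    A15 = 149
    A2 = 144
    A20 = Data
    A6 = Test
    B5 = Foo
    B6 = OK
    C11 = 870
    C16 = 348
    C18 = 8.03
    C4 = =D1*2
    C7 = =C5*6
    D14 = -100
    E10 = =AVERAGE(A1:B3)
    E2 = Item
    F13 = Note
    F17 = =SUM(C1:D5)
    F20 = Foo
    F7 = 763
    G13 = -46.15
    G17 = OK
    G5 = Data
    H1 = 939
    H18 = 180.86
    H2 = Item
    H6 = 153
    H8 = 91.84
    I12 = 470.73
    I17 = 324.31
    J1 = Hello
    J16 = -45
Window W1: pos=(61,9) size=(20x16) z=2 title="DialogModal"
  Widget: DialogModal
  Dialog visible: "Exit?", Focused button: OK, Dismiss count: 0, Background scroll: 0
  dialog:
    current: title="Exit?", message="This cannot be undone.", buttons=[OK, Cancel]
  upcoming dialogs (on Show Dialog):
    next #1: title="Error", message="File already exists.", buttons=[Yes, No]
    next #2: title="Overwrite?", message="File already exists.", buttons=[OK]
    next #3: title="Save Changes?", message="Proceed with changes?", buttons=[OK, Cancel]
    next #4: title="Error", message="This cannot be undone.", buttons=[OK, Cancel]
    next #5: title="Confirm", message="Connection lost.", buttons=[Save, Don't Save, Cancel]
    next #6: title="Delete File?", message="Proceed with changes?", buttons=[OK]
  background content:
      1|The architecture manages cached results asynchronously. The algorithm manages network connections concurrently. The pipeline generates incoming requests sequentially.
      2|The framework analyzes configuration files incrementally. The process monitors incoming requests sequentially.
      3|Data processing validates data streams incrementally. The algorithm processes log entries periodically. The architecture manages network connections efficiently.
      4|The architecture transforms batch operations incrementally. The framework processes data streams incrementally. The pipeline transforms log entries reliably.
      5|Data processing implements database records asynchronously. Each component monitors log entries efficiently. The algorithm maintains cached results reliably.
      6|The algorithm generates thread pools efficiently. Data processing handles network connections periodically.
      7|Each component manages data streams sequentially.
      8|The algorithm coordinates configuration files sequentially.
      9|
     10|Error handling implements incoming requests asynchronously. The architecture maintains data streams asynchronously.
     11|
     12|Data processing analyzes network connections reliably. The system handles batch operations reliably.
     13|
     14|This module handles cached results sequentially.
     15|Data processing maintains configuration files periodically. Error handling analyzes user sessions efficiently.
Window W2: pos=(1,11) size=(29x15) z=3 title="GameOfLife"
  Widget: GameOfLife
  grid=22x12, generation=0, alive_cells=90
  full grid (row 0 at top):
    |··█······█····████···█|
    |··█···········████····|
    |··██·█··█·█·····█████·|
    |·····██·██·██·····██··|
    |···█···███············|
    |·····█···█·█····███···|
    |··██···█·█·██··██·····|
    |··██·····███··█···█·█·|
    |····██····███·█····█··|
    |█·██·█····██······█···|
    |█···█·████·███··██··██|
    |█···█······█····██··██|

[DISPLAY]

                                                    
                                                    
                                                    
                                                    
                                                    
                                                    
━━━━━━━━━━━━━━━━━━━━━━━━━━━━┓                       
 Spreadsheet                ┃                       
────────────────────────────┨           ┏━━━━━━━━━━━
A1:                         ┃           ┃ DialogModa
━━━━━━━━┓      B       C    ┃           ┠───────────
        ┃-------------------┃           ┃The archite
────────┨[0]       0       0┃           ┃The framewo
        ┃144       0       0┃           ┃Data proces
···     ┃  0       0       0┃           ┃Th┌────────
██·     ┃  0       0       0┃           ┃Da│   Exit?
█··     ┃  0Foo            0┃           ┃Th│This can
···     ┃   OK             0┃           ┃Ea│[OK]  Ca
···     ┃  0       0       0┃           ┃Th└────────
···     ┃  0       0       0┃           ┃           
·█·     ┃━━━━━━━━━━━━━━━━━━━┛           ┃Error handl
█··     ┃                               ┃           
···     ┃                               ┃Data proces
·██     ┃                               ┗━━━━━━━━━━━


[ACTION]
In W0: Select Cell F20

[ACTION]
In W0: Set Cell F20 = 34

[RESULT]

                                                    
                                                    
                                                    
                                                    
                                                    
                                                    
━━━━━━━━━━━━━━━━━━━━━━━━━━━━┓                       
 Spreadsheet                ┃                       
────────────────────────────┨           ┏━━━━━━━━━━━
F20: 34                     ┃           ┃ DialogModa
━━━━━━━━┓      B       C    ┃           ┠───────────
        ┃-------------------┃           ┃The archite
────────┨  0       0       0┃           ┃The framewo
        ┃144       0       0┃           ┃Data proces
···     ┃  0       0       0┃           ┃Th┌────────
██·     ┃  0       0       0┃           ┃Da│   Exit?
█··     ┃  0Foo            0┃           ┃Th│This can
···     ┃   OK             0┃           ┃Ea│[OK]  Ca
···     ┃  0       0       0┃           ┃Th└────────
···     ┃  0       0       0┃           ┃           
·█·     ┃━━━━━━━━━━━━━━━━━━━┛           ┃Error handl
█··     ┃                               ┃           
···     ┃                               ┃Data proces
·██     ┃                               ┗━━━━━━━━━━━


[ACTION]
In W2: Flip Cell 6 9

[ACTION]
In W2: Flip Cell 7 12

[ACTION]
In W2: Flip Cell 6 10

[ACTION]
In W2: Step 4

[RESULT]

                                                    
                                                    
                                                    
                                                    
                                                    
                                                    
━━━━━━━━━━━━━━━━━━━━━━━━━━━━┓                       
 Spreadsheet                ┃                       
────────────────────────────┨           ┏━━━━━━━━━━━
F20: 34                     ┃           ┃ DialogModa
━━━━━━━━┓      B       C    ┃           ┠───────────
        ┃-------------------┃           ┃The archite
────────┨  0       0       0┃           ┃The framewo
        ┃144       0       0┃           ┃Data proces
·██     ┃  0       0       0┃           ┃Th┌────────
···     ┃  0       0       0┃           ┃Da│   Exit?
··█     ┃  0Foo            0┃           ┃Th│This can
··█     ┃   OK             0┃           ┃Ea│[OK]  Ca
···     ┃  0       0       0┃           ┃Th└────────
██·     ┃  0       0       0┃           ┃           
██·     ┃━━━━━━━━━━━━━━━━━━━┛           ┃Error handl
···     ┃                               ┃           
···     ┃                               ┃Data proces
···     ┃                               ┗━━━━━━━━━━━


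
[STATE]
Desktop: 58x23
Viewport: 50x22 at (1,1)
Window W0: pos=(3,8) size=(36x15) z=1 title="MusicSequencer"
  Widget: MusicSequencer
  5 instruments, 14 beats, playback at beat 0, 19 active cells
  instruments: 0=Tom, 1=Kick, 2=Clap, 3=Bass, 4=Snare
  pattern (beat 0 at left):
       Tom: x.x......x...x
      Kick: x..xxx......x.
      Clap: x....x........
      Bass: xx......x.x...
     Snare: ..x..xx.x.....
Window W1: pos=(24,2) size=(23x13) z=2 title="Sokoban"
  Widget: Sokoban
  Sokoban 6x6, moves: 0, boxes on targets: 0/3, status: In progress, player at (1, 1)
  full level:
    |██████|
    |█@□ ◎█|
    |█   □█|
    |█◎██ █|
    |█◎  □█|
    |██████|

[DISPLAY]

                                                  
                       ┏━━━━━━━━━━━━━━━━━━━━━┓    
                       ┃ Sokoban             ┃    
                       ┠─────────────────────┨    
                       ┃██████               ┃    
                       ┃█@□ ◎█               ┃    
                       ┃█   □█               ┃    
  ┏━━━━━━━━━━━━━━━━━━━━┃█◎██ █               ┃    
  ┃ MusicSequencer     ┃█◎  □█               ┃    
  ┠────────────────────┃██████               ┃    
  ┃      ▼1234567890123┃Moves: 0  0/3        ┃    
  ┃   Tom█·█······█···█┃                     ┃    
  ┃  Kick█··███······█·┃                     ┃    
  ┃  Clap█····█········┗━━━━━━━━━━━━━━━━━━━━━┛    
  ┃  Bass██······█·█···              ┃            
  ┃ Snare··█··██·█·····              ┃            
  ┃                                  ┃            
  ┃                                  ┃            
  ┃                                  ┃            
  ┃                                  ┃            
  ┃                                  ┃            
  ┗━━━━━━━━━━━━━━━━━━━━━━━━━━━━━━━━━━┛            


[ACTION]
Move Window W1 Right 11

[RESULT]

                                                  
                                  ┏━━━━━━━━━━━━━━━
                                  ┃ Sokoban       
                                  ┠───────────────
                                  ┃██████         
                                  ┃█@□ ◎█         
                                  ┃█   □█         
  ┏━━━━━━━━━━━━━━━━━━━━━━━━━━━━━━━┃█◎██ █         
  ┃ MusicSequencer                ┃█◎  □█         
  ┠───────────────────────────────┃██████         
  ┃      ▼1234567890123           ┃Moves: 0  0/3  
  ┃   Tom█·█······█···█           ┃               
  ┃  Kick█··███······█·           ┃               
  ┃  Clap█····█········           ┗━━━━━━━━━━━━━━━
  ┃  Bass██······█·█···              ┃            
  ┃ Snare··█··██·█·····              ┃            
  ┃                                  ┃            
  ┃                                  ┃            
  ┃                                  ┃            
  ┃                                  ┃            
  ┃                                  ┃            
  ┗━━━━━━━━━━━━━━━━━━━━━━━━━━━━━━━━━━┛            


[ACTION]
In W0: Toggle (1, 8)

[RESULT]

                                                  
                                  ┏━━━━━━━━━━━━━━━
                                  ┃ Sokoban       
                                  ┠───────────────
                                  ┃██████         
                                  ┃█@□ ◎█         
                                  ┃█   □█         
  ┏━━━━━━━━━━━━━━━━━━━━━━━━━━━━━━━┃█◎██ █         
  ┃ MusicSequencer                ┃█◎  □█         
  ┠───────────────────────────────┃██████         
  ┃      ▼1234567890123           ┃Moves: 0  0/3  
  ┃   Tom█·█······█···█           ┃               
  ┃  Kick█··███··█···█·           ┃               
  ┃  Clap█····█········           ┗━━━━━━━━━━━━━━━
  ┃  Bass██······█·█···              ┃            
  ┃ Snare··█··██·█·····              ┃            
  ┃                                  ┃            
  ┃                                  ┃            
  ┃                                  ┃            
  ┃                                  ┃            
  ┃                                  ┃            
  ┗━━━━━━━━━━━━━━━━━━━━━━━━━━━━━━━━━━┛            


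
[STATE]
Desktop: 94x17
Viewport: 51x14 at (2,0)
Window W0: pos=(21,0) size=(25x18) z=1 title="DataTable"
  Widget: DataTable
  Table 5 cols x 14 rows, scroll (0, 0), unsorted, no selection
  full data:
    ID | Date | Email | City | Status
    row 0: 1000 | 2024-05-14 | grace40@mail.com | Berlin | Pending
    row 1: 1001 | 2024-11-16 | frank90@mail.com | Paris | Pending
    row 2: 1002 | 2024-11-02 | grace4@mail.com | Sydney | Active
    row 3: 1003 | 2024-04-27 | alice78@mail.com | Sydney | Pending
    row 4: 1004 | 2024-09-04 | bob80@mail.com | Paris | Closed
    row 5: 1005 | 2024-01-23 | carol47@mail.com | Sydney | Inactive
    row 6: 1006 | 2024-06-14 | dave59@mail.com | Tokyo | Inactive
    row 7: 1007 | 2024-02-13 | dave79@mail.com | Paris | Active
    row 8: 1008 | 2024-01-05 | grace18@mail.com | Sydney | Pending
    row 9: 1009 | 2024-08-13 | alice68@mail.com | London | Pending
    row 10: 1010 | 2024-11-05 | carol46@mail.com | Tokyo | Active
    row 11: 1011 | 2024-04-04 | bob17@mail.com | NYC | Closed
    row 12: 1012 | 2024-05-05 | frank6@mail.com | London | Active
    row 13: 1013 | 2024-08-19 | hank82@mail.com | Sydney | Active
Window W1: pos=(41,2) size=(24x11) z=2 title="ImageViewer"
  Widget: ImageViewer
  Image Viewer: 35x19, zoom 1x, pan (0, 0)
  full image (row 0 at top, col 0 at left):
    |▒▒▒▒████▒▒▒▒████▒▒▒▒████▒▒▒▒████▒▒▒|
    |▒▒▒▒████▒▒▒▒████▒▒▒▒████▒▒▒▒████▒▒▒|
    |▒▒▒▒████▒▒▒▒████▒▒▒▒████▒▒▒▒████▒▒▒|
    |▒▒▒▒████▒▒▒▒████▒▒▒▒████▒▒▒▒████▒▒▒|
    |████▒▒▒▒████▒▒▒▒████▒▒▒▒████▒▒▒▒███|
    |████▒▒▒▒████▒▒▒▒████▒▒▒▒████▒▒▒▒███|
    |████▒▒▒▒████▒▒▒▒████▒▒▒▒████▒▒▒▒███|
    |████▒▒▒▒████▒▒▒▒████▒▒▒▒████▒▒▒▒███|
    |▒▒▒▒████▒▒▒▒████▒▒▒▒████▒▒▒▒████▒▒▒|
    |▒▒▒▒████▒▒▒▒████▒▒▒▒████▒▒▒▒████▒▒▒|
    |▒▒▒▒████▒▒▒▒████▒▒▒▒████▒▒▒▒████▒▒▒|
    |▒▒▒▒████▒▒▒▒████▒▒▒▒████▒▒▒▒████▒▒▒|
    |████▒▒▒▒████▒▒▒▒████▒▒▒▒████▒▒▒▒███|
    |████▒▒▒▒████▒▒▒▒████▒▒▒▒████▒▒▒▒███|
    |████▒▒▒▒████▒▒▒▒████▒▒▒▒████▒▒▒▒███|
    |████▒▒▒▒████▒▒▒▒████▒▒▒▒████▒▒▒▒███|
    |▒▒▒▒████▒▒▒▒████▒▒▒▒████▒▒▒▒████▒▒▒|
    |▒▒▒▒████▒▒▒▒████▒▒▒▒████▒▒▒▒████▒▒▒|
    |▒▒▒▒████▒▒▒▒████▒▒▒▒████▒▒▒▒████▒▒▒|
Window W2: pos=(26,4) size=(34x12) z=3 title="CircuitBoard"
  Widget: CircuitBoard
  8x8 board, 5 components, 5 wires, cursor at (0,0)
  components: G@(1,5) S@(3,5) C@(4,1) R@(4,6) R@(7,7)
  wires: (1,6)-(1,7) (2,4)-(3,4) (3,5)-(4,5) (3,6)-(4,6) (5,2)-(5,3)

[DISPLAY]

                   ┏━━━━━━━━━━━━━━━━━━━━━━━┓       
                   ┃ DataTable             ┃       
                   ┠───────────────────┏━━━━━━━━━━━
                   ┃ID  │Date      │Ema┃ ImageViewe
                   ┃────┏━━━━━━━━━━━━━━━━━━━━━━━━━━
                   ┃1000┃ CircuitBoard             
                   ┃1001┠──────────────────────────
                   ┃1002┃   0 1 2 3 4 5 6 7        
                   ┃1003┃0  [.]                    
                   ┃1004┃                          
                   ┃1005┃1                       G 
                   ┃1006┃                          
                   ┃1007┃2                   ·     
                   ┃1008┃                    │     


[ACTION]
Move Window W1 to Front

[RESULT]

                   ┏━━━━━━━━━━━━━━━━━━━━━━━┓       
                   ┃ DataTable             ┃       
                   ┠───────────────────┏━━━━━━━━━━━
                   ┃ID  │Date      │Ema┃ ImageViewe
                   ┃────┏━━━━━━━━━━━━━━┠───────────
                   ┃1000┃ CircuitBoard ┃▒▒▒▒████▒▒▒
                   ┃1001┠──────────────┃▒▒▒▒████▒▒▒
                   ┃1002┃   0 1 2 3 4 5┃▒▒▒▒████▒▒▒
                   ┃1003┃0  [.]        ┃▒▒▒▒████▒▒▒
                   ┃1004┃              ┃████▒▒▒▒███
                   ┃1005┃1             ┃████▒▒▒▒███
                   ┃1006┃              ┃████▒▒▒▒███
                   ┃1007┃2             ┗━━━━━━━━━━━
                   ┃1008┃                    │     


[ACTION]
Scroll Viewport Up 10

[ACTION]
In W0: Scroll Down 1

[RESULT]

                   ┏━━━━━━━━━━━━━━━━━━━━━━━┓       
                   ┃ DataTable             ┃       
                   ┠───────────────────┏━━━━━━━━━━━
                   ┃ID  │Date      │Ema┃ ImageViewe
                   ┃────┏━━━━━━━━━━━━━━┠───────────
                   ┃1001┃ CircuitBoard ┃▒▒▒▒████▒▒▒
                   ┃1002┠──────────────┃▒▒▒▒████▒▒▒
                   ┃1003┃   0 1 2 3 4 5┃▒▒▒▒████▒▒▒
                   ┃1004┃0  [.]        ┃▒▒▒▒████▒▒▒
                   ┃1005┃              ┃████▒▒▒▒███
                   ┃1006┃1             ┃████▒▒▒▒███
                   ┃1007┃              ┃████▒▒▒▒███
                   ┃1008┃2             ┗━━━━━━━━━━━
                   ┃1009┃                    │     
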